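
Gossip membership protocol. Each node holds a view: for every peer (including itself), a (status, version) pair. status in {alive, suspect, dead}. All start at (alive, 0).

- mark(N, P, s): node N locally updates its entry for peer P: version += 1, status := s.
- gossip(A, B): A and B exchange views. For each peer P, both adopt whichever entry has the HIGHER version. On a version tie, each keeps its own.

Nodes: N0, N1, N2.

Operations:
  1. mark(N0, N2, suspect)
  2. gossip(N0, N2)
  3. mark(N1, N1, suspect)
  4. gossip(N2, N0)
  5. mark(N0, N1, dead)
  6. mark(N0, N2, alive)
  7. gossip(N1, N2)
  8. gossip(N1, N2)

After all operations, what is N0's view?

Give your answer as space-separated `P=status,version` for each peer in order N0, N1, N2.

Op 1: N0 marks N2=suspect -> (suspect,v1)
Op 2: gossip N0<->N2 -> N0.N0=(alive,v0) N0.N1=(alive,v0) N0.N2=(suspect,v1) | N2.N0=(alive,v0) N2.N1=(alive,v0) N2.N2=(suspect,v1)
Op 3: N1 marks N1=suspect -> (suspect,v1)
Op 4: gossip N2<->N0 -> N2.N0=(alive,v0) N2.N1=(alive,v0) N2.N2=(suspect,v1) | N0.N0=(alive,v0) N0.N1=(alive,v0) N0.N2=(suspect,v1)
Op 5: N0 marks N1=dead -> (dead,v1)
Op 6: N0 marks N2=alive -> (alive,v2)
Op 7: gossip N1<->N2 -> N1.N0=(alive,v0) N1.N1=(suspect,v1) N1.N2=(suspect,v1) | N2.N0=(alive,v0) N2.N1=(suspect,v1) N2.N2=(suspect,v1)
Op 8: gossip N1<->N2 -> N1.N0=(alive,v0) N1.N1=(suspect,v1) N1.N2=(suspect,v1) | N2.N0=(alive,v0) N2.N1=(suspect,v1) N2.N2=(suspect,v1)

Answer: N0=alive,0 N1=dead,1 N2=alive,2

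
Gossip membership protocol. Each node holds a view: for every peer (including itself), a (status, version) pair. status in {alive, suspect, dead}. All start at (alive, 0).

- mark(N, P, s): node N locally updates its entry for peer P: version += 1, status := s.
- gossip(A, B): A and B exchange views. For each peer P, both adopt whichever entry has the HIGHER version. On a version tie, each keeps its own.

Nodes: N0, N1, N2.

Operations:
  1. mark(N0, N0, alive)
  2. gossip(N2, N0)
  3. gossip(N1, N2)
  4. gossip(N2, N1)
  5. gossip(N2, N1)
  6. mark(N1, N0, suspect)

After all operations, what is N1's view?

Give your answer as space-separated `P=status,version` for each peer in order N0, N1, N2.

Op 1: N0 marks N0=alive -> (alive,v1)
Op 2: gossip N2<->N0 -> N2.N0=(alive,v1) N2.N1=(alive,v0) N2.N2=(alive,v0) | N0.N0=(alive,v1) N0.N1=(alive,v0) N0.N2=(alive,v0)
Op 3: gossip N1<->N2 -> N1.N0=(alive,v1) N1.N1=(alive,v0) N1.N2=(alive,v0) | N2.N0=(alive,v1) N2.N1=(alive,v0) N2.N2=(alive,v0)
Op 4: gossip N2<->N1 -> N2.N0=(alive,v1) N2.N1=(alive,v0) N2.N2=(alive,v0) | N1.N0=(alive,v1) N1.N1=(alive,v0) N1.N2=(alive,v0)
Op 5: gossip N2<->N1 -> N2.N0=(alive,v1) N2.N1=(alive,v0) N2.N2=(alive,v0) | N1.N0=(alive,v1) N1.N1=(alive,v0) N1.N2=(alive,v0)
Op 6: N1 marks N0=suspect -> (suspect,v2)

Answer: N0=suspect,2 N1=alive,0 N2=alive,0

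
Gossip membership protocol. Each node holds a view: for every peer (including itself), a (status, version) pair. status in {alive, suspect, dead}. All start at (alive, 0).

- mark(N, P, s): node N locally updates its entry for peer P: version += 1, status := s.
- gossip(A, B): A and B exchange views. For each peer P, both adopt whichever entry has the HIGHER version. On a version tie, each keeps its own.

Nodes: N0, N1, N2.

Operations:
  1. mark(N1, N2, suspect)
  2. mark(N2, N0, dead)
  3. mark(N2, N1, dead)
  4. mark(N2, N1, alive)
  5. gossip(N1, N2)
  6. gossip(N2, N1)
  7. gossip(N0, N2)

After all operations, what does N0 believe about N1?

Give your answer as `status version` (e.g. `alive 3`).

Op 1: N1 marks N2=suspect -> (suspect,v1)
Op 2: N2 marks N0=dead -> (dead,v1)
Op 3: N2 marks N1=dead -> (dead,v1)
Op 4: N2 marks N1=alive -> (alive,v2)
Op 5: gossip N1<->N2 -> N1.N0=(dead,v1) N1.N1=(alive,v2) N1.N2=(suspect,v1) | N2.N0=(dead,v1) N2.N1=(alive,v2) N2.N2=(suspect,v1)
Op 6: gossip N2<->N1 -> N2.N0=(dead,v1) N2.N1=(alive,v2) N2.N2=(suspect,v1) | N1.N0=(dead,v1) N1.N1=(alive,v2) N1.N2=(suspect,v1)
Op 7: gossip N0<->N2 -> N0.N0=(dead,v1) N0.N1=(alive,v2) N0.N2=(suspect,v1) | N2.N0=(dead,v1) N2.N1=(alive,v2) N2.N2=(suspect,v1)

Answer: alive 2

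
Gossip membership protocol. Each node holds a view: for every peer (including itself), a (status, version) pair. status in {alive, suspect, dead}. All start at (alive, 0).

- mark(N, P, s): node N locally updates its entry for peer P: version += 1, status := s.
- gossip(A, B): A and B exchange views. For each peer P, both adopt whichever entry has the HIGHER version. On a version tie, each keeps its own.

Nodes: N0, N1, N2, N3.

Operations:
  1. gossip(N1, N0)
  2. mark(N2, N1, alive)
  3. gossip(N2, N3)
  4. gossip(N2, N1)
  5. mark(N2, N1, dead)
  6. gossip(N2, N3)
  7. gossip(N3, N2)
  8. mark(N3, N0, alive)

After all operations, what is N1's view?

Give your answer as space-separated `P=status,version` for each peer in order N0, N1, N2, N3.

Op 1: gossip N1<->N0 -> N1.N0=(alive,v0) N1.N1=(alive,v0) N1.N2=(alive,v0) N1.N3=(alive,v0) | N0.N0=(alive,v0) N0.N1=(alive,v0) N0.N2=(alive,v0) N0.N3=(alive,v0)
Op 2: N2 marks N1=alive -> (alive,v1)
Op 3: gossip N2<->N3 -> N2.N0=(alive,v0) N2.N1=(alive,v1) N2.N2=(alive,v0) N2.N3=(alive,v0) | N3.N0=(alive,v0) N3.N1=(alive,v1) N3.N2=(alive,v0) N3.N3=(alive,v0)
Op 4: gossip N2<->N1 -> N2.N0=(alive,v0) N2.N1=(alive,v1) N2.N2=(alive,v0) N2.N3=(alive,v0) | N1.N0=(alive,v0) N1.N1=(alive,v1) N1.N2=(alive,v0) N1.N3=(alive,v0)
Op 5: N2 marks N1=dead -> (dead,v2)
Op 6: gossip N2<->N3 -> N2.N0=(alive,v0) N2.N1=(dead,v2) N2.N2=(alive,v0) N2.N3=(alive,v0) | N3.N0=(alive,v0) N3.N1=(dead,v2) N3.N2=(alive,v0) N3.N3=(alive,v0)
Op 7: gossip N3<->N2 -> N3.N0=(alive,v0) N3.N1=(dead,v2) N3.N2=(alive,v0) N3.N3=(alive,v0) | N2.N0=(alive,v0) N2.N1=(dead,v2) N2.N2=(alive,v0) N2.N3=(alive,v0)
Op 8: N3 marks N0=alive -> (alive,v1)

Answer: N0=alive,0 N1=alive,1 N2=alive,0 N3=alive,0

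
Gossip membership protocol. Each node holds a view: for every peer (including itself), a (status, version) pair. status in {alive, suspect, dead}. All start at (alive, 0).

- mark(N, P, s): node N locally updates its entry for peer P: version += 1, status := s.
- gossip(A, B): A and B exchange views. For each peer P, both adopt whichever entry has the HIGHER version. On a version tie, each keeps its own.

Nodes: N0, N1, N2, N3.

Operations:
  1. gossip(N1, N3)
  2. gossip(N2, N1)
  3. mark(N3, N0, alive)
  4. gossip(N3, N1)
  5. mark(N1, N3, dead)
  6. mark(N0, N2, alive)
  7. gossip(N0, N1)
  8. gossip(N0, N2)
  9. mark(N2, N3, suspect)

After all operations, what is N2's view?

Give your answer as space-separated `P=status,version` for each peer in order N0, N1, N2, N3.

Answer: N0=alive,1 N1=alive,0 N2=alive,1 N3=suspect,2

Derivation:
Op 1: gossip N1<->N3 -> N1.N0=(alive,v0) N1.N1=(alive,v0) N1.N2=(alive,v0) N1.N3=(alive,v0) | N3.N0=(alive,v0) N3.N1=(alive,v0) N3.N2=(alive,v0) N3.N3=(alive,v0)
Op 2: gossip N2<->N1 -> N2.N0=(alive,v0) N2.N1=(alive,v0) N2.N2=(alive,v0) N2.N3=(alive,v0) | N1.N0=(alive,v0) N1.N1=(alive,v0) N1.N2=(alive,v0) N1.N3=(alive,v0)
Op 3: N3 marks N0=alive -> (alive,v1)
Op 4: gossip N3<->N1 -> N3.N0=(alive,v1) N3.N1=(alive,v0) N3.N2=(alive,v0) N3.N3=(alive,v0) | N1.N0=(alive,v1) N1.N1=(alive,v0) N1.N2=(alive,v0) N1.N3=(alive,v0)
Op 5: N1 marks N3=dead -> (dead,v1)
Op 6: N0 marks N2=alive -> (alive,v1)
Op 7: gossip N0<->N1 -> N0.N0=(alive,v1) N0.N1=(alive,v0) N0.N2=(alive,v1) N0.N3=(dead,v1) | N1.N0=(alive,v1) N1.N1=(alive,v0) N1.N2=(alive,v1) N1.N3=(dead,v1)
Op 8: gossip N0<->N2 -> N0.N0=(alive,v1) N0.N1=(alive,v0) N0.N2=(alive,v1) N0.N3=(dead,v1) | N2.N0=(alive,v1) N2.N1=(alive,v0) N2.N2=(alive,v1) N2.N3=(dead,v1)
Op 9: N2 marks N3=suspect -> (suspect,v2)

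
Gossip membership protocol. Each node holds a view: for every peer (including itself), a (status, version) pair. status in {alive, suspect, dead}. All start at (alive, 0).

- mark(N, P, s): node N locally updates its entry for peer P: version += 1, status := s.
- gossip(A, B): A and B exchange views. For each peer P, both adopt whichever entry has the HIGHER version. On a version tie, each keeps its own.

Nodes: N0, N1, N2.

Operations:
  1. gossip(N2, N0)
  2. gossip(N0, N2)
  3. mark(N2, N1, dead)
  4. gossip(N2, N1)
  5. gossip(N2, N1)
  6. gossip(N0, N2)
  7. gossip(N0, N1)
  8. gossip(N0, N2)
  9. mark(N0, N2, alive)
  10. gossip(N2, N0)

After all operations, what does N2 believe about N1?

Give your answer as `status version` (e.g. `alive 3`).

Answer: dead 1

Derivation:
Op 1: gossip N2<->N0 -> N2.N0=(alive,v0) N2.N1=(alive,v0) N2.N2=(alive,v0) | N0.N0=(alive,v0) N0.N1=(alive,v0) N0.N2=(alive,v0)
Op 2: gossip N0<->N2 -> N0.N0=(alive,v0) N0.N1=(alive,v0) N0.N2=(alive,v0) | N2.N0=(alive,v0) N2.N1=(alive,v0) N2.N2=(alive,v0)
Op 3: N2 marks N1=dead -> (dead,v1)
Op 4: gossip N2<->N1 -> N2.N0=(alive,v0) N2.N1=(dead,v1) N2.N2=(alive,v0) | N1.N0=(alive,v0) N1.N1=(dead,v1) N1.N2=(alive,v0)
Op 5: gossip N2<->N1 -> N2.N0=(alive,v0) N2.N1=(dead,v1) N2.N2=(alive,v0) | N1.N0=(alive,v0) N1.N1=(dead,v1) N1.N2=(alive,v0)
Op 6: gossip N0<->N2 -> N0.N0=(alive,v0) N0.N1=(dead,v1) N0.N2=(alive,v0) | N2.N0=(alive,v0) N2.N1=(dead,v1) N2.N2=(alive,v0)
Op 7: gossip N0<->N1 -> N0.N0=(alive,v0) N0.N1=(dead,v1) N0.N2=(alive,v0) | N1.N0=(alive,v0) N1.N1=(dead,v1) N1.N2=(alive,v0)
Op 8: gossip N0<->N2 -> N0.N0=(alive,v0) N0.N1=(dead,v1) N0.N2=(alive,v0) | N2.N0=(alive,v0) N2.N1=(dead,v1) N2.N2=(alive,v0)
Op 9: N0 marks N2=alive -> (alive,v1)
Op 10: gossip N2<->N0 -> N2.N0=(alive,v0) N2.N1=(dead,v1) N2.N2=(alive,v1) | N0.N0=(alive,v0) N0.N1=(dead,v1) N0.N2=(alive,v1)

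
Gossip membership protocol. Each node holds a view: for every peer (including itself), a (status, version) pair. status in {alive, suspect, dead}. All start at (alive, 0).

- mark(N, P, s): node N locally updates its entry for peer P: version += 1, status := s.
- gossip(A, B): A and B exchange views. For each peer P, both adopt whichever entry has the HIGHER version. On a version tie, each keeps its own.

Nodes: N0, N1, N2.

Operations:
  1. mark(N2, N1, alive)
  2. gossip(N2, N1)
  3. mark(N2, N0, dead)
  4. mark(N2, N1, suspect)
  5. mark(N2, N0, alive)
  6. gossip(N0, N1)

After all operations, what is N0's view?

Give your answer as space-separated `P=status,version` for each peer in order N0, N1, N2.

Op 1: N2 marks N1=alive -> (alive,v1)
Op 2: gossip N2<->N1 -> N2.N0=(alive,v0) N2.N1=(alive,v1) N2.N2=(alive,v0) | N1.N0=(alive,v0) N1.N1=(alive,v1) N1.N2=(alive,v0)
Op 3: N2 marks N0=dead -> (dead,v1)
Op 4: N2 marks N1=suspect -> (suspect,v2)
Op 5: N2 marks N0=alive -> (alive,v2)
Op 6: gossip N0<->N1 -> N0.N0=(alive,v0) N0.N1=(alive,v1) N0.N2=(alive,v0) | N1.N0=(alive,v0) N1.N1=(alive,v1) N1.N2=(alive,v0)

Answer: N0=alive,0 N1=alive,1 N2=alive,0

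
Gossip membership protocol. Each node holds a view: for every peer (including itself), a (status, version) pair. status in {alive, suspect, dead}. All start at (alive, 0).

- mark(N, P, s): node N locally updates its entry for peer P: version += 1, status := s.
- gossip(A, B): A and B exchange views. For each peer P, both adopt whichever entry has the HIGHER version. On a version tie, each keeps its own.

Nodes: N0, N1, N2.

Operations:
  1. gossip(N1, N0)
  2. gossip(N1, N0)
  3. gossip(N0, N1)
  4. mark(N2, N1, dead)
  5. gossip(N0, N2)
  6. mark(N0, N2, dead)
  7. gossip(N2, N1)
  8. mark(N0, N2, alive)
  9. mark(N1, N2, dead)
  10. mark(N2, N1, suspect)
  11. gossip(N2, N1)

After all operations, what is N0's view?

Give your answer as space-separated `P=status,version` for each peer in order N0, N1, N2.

Op 1: gossip N1<->N0 -> N1.N0=(alive,v0) N1.N1=(alive,v0) N1.N2=(alive,v0) | N0.N0=(alive,v0) N0.N1=(alive,v0) N0.N2=(alive,v0)
Op 2: gossip N1<->N0 -> N1.N0=(alive,v0) N1.N1=(alive,v0) N1.N2=(alive,v0) | N0.N0=(alive,v0) N0.N1=(alive,v0) N0.N2=(alive,v0)
Op 3: gossip N0<->N1 -> N0.N0=(alive,v0) N0.N1=(alive,v0) N0.N2=(alive,v0) | N1.N0=(alive,v0) N1.N1=(alive,v0) N1.N2=(alive,v0)
Op 4: N2 marks N1=dead -> (dead,v1)
Op 5: gossip N0<->N2 -> N0.N0=(alive,v0) N0.N1=(dead,v1) N0.N2=(alive,v0) | N2.N0=(alive,v0) N2.N1=(dead,v1) N2.N2=(alive,v0)
Op 6: N0 marks N2=dead -> (dead,v1)
Op 7: gossip N2<->N1 -> N2.N0=(alive,v0) N2.N1=(dead,v1) N2.N2=(alive,v0) | N1.N0=(alive,v0) N1.N1=(dead,v1) N1.N2=(alive,v0)
Op 8: N0 marks N2=alive -> (alive,v2)
Op 9: N1 marks N2=dead -> (dead,v1)
Op 10: N2 marks N1=suspect -> (suspect,v2)
Op 11: gossip N2<->N1 -> N2.N0=(alive,v0) N2.N1=(suspect,v2) N2.N2=(dead,v1) | N1.N0=(alive,v0) N1.N1=(suspect,v2) N1.N2=(dead,v1)

Answer: N0=alive,0 N1=dead,1 N2=alive,2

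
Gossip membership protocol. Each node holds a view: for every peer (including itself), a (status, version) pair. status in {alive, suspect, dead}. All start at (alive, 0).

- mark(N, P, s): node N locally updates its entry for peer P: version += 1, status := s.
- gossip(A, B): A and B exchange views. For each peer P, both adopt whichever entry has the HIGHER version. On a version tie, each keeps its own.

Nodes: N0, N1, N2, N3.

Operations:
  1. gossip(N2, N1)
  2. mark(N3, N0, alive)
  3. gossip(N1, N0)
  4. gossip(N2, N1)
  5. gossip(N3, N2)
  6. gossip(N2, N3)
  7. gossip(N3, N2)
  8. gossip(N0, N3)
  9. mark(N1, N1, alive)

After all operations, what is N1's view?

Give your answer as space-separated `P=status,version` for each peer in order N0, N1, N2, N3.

Answer: N0=alive,0 N1=alive,1 N2=alive,0 N3=alive,0

Derivation:
Op 1: gossip N2<->N1 -> N2.N0=(alive,v0) N2.N1=(alive,v0) N2.N2=(alive,v0) N2.N3=(alive,v0) | N1.N0=(alive,v0) N1.N1=(alive,v0) N1.N2=(alive,v0) N1.N3=(alive,v0)
Op 2: N3 marks N0=alive -> (alive,v1)
Op 3: gossip N1<->N0 -> N1.N0=(alive,v0) N1.N1=(alive,v0) N1.N2=(alive,v0) N1.N3=(alive,v0) | N0.N0=(alive,v0) N0.N1=(alive,v0) N0.N2=(alive,v0) N0.N3=(alive,v0)
Op 4: gossip N2<->N1 -> N2.N0=(alive,v0) N2.N1=(alive,v0) N2.N2=(alive,v0) N2.N3=(alive,v0) | N1.N0=(alive,v0) N1.N1=(alive,v0) N1.N2=(alive,v0) N1.N3=(alive,v0)
Op 5: gossip N3<->N2 -> N3.N0=(alive,v1) N3.N1=(alive,v0) N3.N2=(alive,v0) N3.N3=(alive,v0) | N2.N0=(alive,v1) N2.N1=(alive,v0) N2.N2=(alive,v0) N2.N3=(alive,v0)
Op 6: gossip N2<->N3 -> N2.N0=(alive,v1) N2.N1=(alive,v0) N2.N2=(alive,v0) N2.N3=(alive,v0) | N3.N0=(alive,v1) N3.N1=(alive,v0) N3.N2=(alive,v0) N3.N3=(alive,v0)
Op 7: gossip N3<->N2 -> N3.N0=(alive,v1) N3.N1=(alive,v0) N3.N2=(alive,v0) N3.N3=(alive,v0) | N2.N0=(alive,v1) N2.N1=(alive,v0) N2.N2=(alive,v0) N2.N3=(alive,v0)
Op 8: gossip N0<->N3 -> N0.N0=(alive,v1) N0.N1=(alive,v0) N0.N2=(alive,v0) N0.N3=(alive,v0) | N3.N0=(alive,v1) N3.N1=(alive,v0) N3.N2=(alive,v0) N3.N3=(alive,v0)
Op 9: N1 marks N1=alive -> (alive,v1)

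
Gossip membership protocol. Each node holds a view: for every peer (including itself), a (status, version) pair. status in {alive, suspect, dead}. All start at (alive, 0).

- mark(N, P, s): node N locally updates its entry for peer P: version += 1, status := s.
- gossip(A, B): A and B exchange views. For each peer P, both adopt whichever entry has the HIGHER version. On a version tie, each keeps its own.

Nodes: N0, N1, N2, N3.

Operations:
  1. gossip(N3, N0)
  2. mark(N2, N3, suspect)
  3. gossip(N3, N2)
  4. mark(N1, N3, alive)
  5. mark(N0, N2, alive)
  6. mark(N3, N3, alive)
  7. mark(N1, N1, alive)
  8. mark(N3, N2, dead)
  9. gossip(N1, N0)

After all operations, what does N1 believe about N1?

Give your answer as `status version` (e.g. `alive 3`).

Answer: alive 1

Derivation:
Op 1: gossip N3<->N0 -> N3.N0=(alive,v0) N3.N1=(alive,v0) N3.N2=(alive,v0) N3.N3=(alive,v0) | N0.N0=(alive,v0) N0.N1=(alive,v0) N0.N2=(alive,v0) N0.N3=(alive,v0)
Op 2: N2 marks N3=suspect -> (suspect,v1)
Op 3: gossip N3<->N2 -> N3.N0=(alive,v0) N3.N1=(alive,v0) N3.N2=(alive,v0) N3.N3=(suspect,v1) | N2.N0=(alive,v0) N2.N1=(alive,v0) N2.N2=(alive,v0) N2.N3=(suspect,v1)
Op 4: N1 marks N3=alive -> (alive,v1)
Op 5: N0 marks N2=alive -> (alive,v1)
Op 6: N3 marks N3=alive -> (alive,v2)
Op 7: N1 marks N1=alive -> (alive,v1)
Op 8: N3 marks N2=dead -> (dead,v1)
Op 9: gossip N1<->N0 -> N1.N0=(alive,v0) N1.N1=(alive,v1) N1.N2=(alive,v1) N1.N3=(alive,v1) | N0.N0=(alive,v0) N0.N1=(alive,v1) N0.N2=(alive,v1) N0.N3=(alive,v1)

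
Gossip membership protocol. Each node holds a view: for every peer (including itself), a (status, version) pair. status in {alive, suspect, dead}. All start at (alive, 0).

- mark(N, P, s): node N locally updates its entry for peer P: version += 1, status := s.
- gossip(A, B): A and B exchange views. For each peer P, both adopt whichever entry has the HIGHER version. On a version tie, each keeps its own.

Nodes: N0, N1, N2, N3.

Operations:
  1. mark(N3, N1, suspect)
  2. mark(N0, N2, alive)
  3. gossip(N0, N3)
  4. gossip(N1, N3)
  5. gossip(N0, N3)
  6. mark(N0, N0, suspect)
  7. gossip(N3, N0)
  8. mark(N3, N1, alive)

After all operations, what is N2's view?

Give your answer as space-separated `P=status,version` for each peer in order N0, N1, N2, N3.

Op 1: N3 marks N1=suspect -> (suspect,v1)
Op 2: N0 marks N2=alive -> (alive,v1)
Op 3: gossip N0<->N3 -> N0.N0=(alive,v0) N0.N1=(suspect,v1) N0.N2=(alive,v1) N0.N3=(alive,v0) | N3.N0=(alive,v0) N3.N1=(suspect,v1) N3.N2=(alive,v1) N3.N3=(alive,v0)
Op 4: gossip N1<->N3 -> N1.N0=(alive,v0) N1.N1=(suspect,v1) N1.N2=(alive,v1) N1.N3=(alive,v0) | N3.N0=(alive,v0) N3.N1=(suspect,v1) N3.N2=(alive,v1) N3.N3=(alive,v0)
Op 5: gossip N0<->N3 -> N0.N0=(alive,v0) N0.N1=(suspect,v1) N0.N2=(alive,v1) N0.N3=(alive,v0) | N3.N0=(alive,v0) N3.N1=(suspect,v1) N3.N2=(alive,v1) N3.N3=(alive,v0)
Op 6: N0 marks N0=suspect -> (suspect,v1)
Op 7: gossip N3<->N0 -> N3.N0=(suspect,v1) N3.N1=(suspect,v1) N3.N2=(alive,v1) N3.N3=(alive,v0) | N0.N0=(suspect,v1) N0.N1=(suspect,v1) N0.N2=(alive,v1) N0.N3=(alive,v0)
Op 8: N3 marks N1=alive -> (alive,v2)

Answer: N0=alive,0 N1=alive,0 N2=alive,0 N3=alive,0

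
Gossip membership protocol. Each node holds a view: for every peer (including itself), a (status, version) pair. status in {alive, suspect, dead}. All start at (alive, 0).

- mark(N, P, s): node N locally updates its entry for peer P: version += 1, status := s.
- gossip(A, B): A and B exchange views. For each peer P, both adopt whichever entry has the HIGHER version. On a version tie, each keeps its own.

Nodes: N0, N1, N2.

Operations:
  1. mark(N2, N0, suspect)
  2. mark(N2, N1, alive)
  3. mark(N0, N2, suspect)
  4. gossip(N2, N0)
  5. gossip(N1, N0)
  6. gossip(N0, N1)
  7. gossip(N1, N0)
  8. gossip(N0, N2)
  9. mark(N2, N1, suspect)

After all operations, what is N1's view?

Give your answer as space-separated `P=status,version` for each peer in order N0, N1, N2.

Op 1: N2 marks N0=suspect -> (suspect,v1)
Op 2: N2 marks N1=alive -> (alive,v1)
Op 3: N0 marks N2=suspect -> (suspect,v1)
Op 4: gossip N2<->N0 -> N2.N0=(suspect,v1) N2.N1=(alive,v1) N2.N2=(suspect,v1) | N0.N0=(suspect,v1) N0.N1=(alive,v1) N0.N2=(suspect,v1)
Op 5: gossip N1<->N0 -> N1.N0=(suspect,v1) N1.N1=(alive,v1) N1.N2=(suspect,v1) | N0.N0=(suspect,v1) N0.N1=(alive,v1) N0.N2=(suspect,v1)
Op 6: gossip N0<->N1 -> N0.N0=(suspect,v1) N0.N1=(alive,v1) N0.N2=(suspect,v1) | N1.N0=(suspect,v1) N1.N1=(alive,v1) N1.N2=(suspect,v1)
Op 7: gossip N1<->N0 -> N1.N0=(suspect,v1) N1.N1=(alive,v1) N1.N2=(suspect,v1) | N0.N0=(suspect,v1) N0.N1=(alive,v1) N0.N2=(suspect,v1)
Op 8: gossip N0<->N2 -> N0.N0=(suspect,v1) N0.N1=(alive,v1) N0.N2=(suspect,v1) | N2.N0=(suspect,v1) N2.N1=(alive,v1) N2.N2=(suspect,v1)
Op 9: N2 marks N1=suspect -> (suspect,v2)

Answer: N0=suspect,1 N1=alive,1 N2=suspect,1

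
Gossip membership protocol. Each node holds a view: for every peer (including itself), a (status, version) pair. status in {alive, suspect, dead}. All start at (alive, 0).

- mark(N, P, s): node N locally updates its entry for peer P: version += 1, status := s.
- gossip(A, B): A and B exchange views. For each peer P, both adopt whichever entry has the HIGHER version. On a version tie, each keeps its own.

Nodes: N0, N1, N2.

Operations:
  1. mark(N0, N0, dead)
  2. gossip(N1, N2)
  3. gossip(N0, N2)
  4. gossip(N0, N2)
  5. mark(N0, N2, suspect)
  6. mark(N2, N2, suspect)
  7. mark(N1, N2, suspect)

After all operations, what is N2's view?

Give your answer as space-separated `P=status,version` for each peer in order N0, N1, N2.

Answer: N0=dead,1 N1=alive,0 N2=suspect,1

Derivation:
Op 1: N0 marks N0=dead -> (dead,v1)
Op 2: gossip N1<->N2 -> N1.N0=(alive,v0) N1.N1=(alive,v0) N1.N2=(alive,v0) | N2.N0=(alive,v0) N2.N1=(alive,v0) N2.N2=(alive,v0)
Op 3: gossip N0<->N2 -> N0.N0=(dead,v1) N0.N1=(alive,v0) N0.N2=(alive,v0) | N2.N0=(dead,v1) N2.N1=(alive,v0) N2.N2=(alive,v0)
Op 4: gossip N0<->N2 -> N0.N0=(dead,v1) N0.N1=(alive,v0) N0.N2=(alive,v0) | N2.N0=(dead,v1) N2.N1=(alive,v0) N2.N2=(alive,v0)
Op 5: N0 marks N2=suspect -> (suspect,v1)
Op 6: N2 marks N2=suspect -> (suspect,v1)
Op 7: N1 marks N2=suspect -> (suspect,v1)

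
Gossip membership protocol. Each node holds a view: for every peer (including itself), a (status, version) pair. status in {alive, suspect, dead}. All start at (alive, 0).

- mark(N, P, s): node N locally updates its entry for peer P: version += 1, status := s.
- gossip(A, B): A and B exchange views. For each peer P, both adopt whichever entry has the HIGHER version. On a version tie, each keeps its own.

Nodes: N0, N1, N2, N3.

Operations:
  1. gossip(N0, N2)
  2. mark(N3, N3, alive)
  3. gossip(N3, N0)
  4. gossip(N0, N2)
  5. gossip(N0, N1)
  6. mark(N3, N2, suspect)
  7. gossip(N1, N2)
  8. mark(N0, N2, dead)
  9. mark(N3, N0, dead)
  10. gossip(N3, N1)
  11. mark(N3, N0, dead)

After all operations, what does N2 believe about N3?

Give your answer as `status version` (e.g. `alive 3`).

Answer: alive 1

Derivation:
Op 1: gossip N0<->N2 -> N0.N0=(alive,v0) N0.N1=(alive,v0) N0.N2=(alive,v0) N0.N3=(alive,v0) | N2.N0=(alive,v0) N2.N1=(alive,v0) N2.N2=(alive,v0) N2.N3=(alive,v0)
Op 2: N3 marks N3=alive -> (alive,v1)
Op 3: gossip N3<->N0 -> N3.N0=(alive,v0) N3.N1=(alive,v0) N3.N2=(alive,v0) N3.N3=(alive,v1) | N0.N0=(alive,v0) N0.N1=(alive,v0) N0.N2=(alive,v0) N0.N3=(alive,v1)
Op 4: gossip N0<->N2 -> N0.N0=(alive,v0) N0.N1=(alive,v0) N0.N2=(alive,v0) N0.N3=(alive,v1) | N2.N0=(alive,v0) N2.N1=(alive,v0) N2.N2=(alive,v0) N2.N3=(alive,v1)
Op 5: gossip N0<->N1 -> N0.N0=(alive,v0) N0.N1=(alive,v0) N0.N2=(alive,v0) N0.N3=(alive,v1) | N1.N0=(alive,v0) N1.N1=(alive,v0) N1.N2=(alive,v0) N1.N3=(alive,v1)
Op 6: N3 marks N2=suspect -> (suspect,v1)
Op 7: gossip N1<->N2 -> N1.N0=(alive,v0) N1.N1=(alive,v0) N1.N2=(alive,v0) N1.N3=(alive,v1) | N2.N0=(alive,v0) N2.N1=(alive,v0) N2.N2=(alive,v0) N2.N3=(alive,v1)
Op 8: N0 marks N2=dead -> (dead,v1)
Op 9: N3 marks N0=dead -> (dead,v1)
Op 10: gossip N3<->N1 -> N3.N0=(dead,v1) N3.N1=(alive,v0) N3.N2=(suspect,v1) N3.N3=(alive,v1) | N1.N0=(dead,v1) N1.N1=(alive,v0) N1.N2=(suspect,v1) N1.N3=(alive,v1)
Op 11: N3 marks N0=dead -> (dead,v2)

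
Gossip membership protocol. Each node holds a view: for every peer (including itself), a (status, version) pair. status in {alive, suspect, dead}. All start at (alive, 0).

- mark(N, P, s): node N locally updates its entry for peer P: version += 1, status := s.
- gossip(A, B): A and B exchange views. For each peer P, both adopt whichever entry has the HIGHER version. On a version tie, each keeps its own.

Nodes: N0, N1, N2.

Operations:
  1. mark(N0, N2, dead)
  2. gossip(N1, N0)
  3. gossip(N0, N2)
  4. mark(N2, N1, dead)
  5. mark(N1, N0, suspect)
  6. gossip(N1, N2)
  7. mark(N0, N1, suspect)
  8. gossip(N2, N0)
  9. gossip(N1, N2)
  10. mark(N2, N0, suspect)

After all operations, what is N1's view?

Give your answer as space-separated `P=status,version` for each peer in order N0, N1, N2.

Answer: N0=suspect,1 N1=dead,1 N2=dead,1

Derivation:
Op 1: N0 marks N2=dead -> (dead,v1)
Op 2: gossip N1<->N0 -> N1.N0=(alive,v0) N1.N1=(alive,v0) N1.N2=(dead,v1) | N0.N0=(alive,v0) N0.N1=(alive,v0) N0.N2=(dead,v1)
Op 3: gossip N0<->N2 -> N0.N0=(alive,v0) N0.N1=(alive,v0) N0.N2=(dead,v1) | N2.N0=(alive,v0) N2.N1=(alive,v0) N2.N2=(dead,v1)
Op 4: N2 marks N1=dead -> (dead,v1)
Op 5: N1 marks N0=suspect -> (suspect,v1)
Op 6: gossip N1<->N2 -> N1.N0=(suspect,v1) N1.N1=(dead,v1) N1.N2=(dead,v1) | N2.N0=(suspect,v1) N2.N1=(dead,v1) N2.N2=(dead,v1)
Op 7: N0 marks N1=suspect -> (suspect,v1)
Op 8: gossip N2<->N0 -> N2.N0=(suspect,v1) N2.N1=(dead,v1) N2.N2=(dead,v1) | N0.N0=(suspect,v1) N0.N1=(suspect,v1) N0.N2=(dead,v1)
Op 9: gossip N1<->N2 -> N1.N0=(suspect,v1) N1.N1=(dead,v1) N1.N2=(dead,v1) | N2.N0=(suspect,v1) N2.N1=(dead,v1) N2.N2=(dead,v1)
Op 10: N2 marks N0=suspect -> (suspect,v2)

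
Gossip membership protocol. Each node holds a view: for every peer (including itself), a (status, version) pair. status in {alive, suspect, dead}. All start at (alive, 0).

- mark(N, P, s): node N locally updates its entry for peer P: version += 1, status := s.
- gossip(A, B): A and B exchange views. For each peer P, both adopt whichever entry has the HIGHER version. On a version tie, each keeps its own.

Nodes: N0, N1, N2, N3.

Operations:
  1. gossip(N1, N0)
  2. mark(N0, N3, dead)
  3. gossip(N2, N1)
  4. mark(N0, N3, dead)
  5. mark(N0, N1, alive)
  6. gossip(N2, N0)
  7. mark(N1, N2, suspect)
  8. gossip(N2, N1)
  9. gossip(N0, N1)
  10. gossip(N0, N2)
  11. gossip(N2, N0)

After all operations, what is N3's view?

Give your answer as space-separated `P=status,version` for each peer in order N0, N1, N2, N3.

Op 1: gossip N1<->N0 -> N1.N0=(alive,v0) N1.N1=(alive,v0) N1.N2=(alive,v0) N1.N3=(alive,v0) | N0.N0=(alive,v0) N0.N1=(alive,v0) N0.N2=(alive,v0) N0.N3=(alive,v0)
Op 2: N0 marks N3=dead -> (dead,v1)
Op 3: gossip N2<->N1 -> N2.N0=(alive,v0) N2.N1=(alive,v0) N2.N2=(alive,v0) N2.N3=(alive,v0) | N1.N0=(alive,v0) N1.N1=(alive,v0) N1.N2=(alive,v0) N1.N3=(alive,v0)
Op 4: N0 marks N3=dead -> (dead,v2)
Op 5: N0 marks N1=alive -> (alive,v1)
Op 6: gossip N2<->N0 -> N2.N0=(alive,v0) N2.N1=(alive,v1) N2.N2=(alive,v0) N2.N3=(dead,v2) | N0.N0=(alive,v0) N0.N1=(alive,v1) N0.N2=(alive,v0) N0.N3=(dead,v2)
Op 7: N1 marks N2=suspect -> (suspect,v1)
Op 8: gossip N2<->N1 -> N2.N0=(alive,v0) N2.N1=(alive,v1) N2.N2=(suspect,v1) N2.N3=(dead,v2) | N1.N0=(alive,v0) N1.N1=(alive,v1) N1.N2=(suspect,v1) N1.N3=(dead,v2)
Op 9: gossip N0<->N1 -> N0.N0=(alive,v0) N0.N1=(alive,v1) N0.N2=(suspect,v1) N0.N3=(dead,v2) | N1.N0=(alive,v0) N1.N1=(alive,v1) N1.N2=(suspect,v1) N1.N3=(dead,v2)
Op 10: gossip N0<->N2 -> N0.N0=(alive,v0) N0.N1=(alive,v1) N0.N2=(suspect,v1) N0.N3=(dead,v2) | N2.N0=(alive,v0) N2.N1=(alive,v1) N2.N2=(suspect,v1) N2.N3=(dead,v2)
Op 11: gossip N2<->N0 -> N2.N0=(alive,v0) N2.N1=(alive,v1) N2.N2=(suspect,v1) N2.N3=(dead,v2) | N0.N0=(alive,v0) N0.N1=(alive,v1) N0.N2=(suspect,v1) N0.N3=(dead,v2)

Answer: N0=alive,0 N1=alive,0 N2=alive,0 N3=alive,0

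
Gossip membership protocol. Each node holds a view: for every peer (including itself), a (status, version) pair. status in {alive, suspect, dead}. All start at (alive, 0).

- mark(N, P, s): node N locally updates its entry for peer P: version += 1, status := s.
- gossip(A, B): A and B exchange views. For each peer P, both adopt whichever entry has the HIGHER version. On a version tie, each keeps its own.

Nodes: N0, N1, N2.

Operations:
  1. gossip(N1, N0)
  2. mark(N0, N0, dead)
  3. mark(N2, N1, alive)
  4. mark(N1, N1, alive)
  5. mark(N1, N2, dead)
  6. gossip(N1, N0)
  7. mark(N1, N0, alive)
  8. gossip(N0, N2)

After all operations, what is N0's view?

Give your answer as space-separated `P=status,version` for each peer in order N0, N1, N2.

Op 1: gossip N1<->N0 -> N1.N0=(alive,v0) N1.N1=(alive,v0) N1.N2=(alive,v0) | N0.N0=(alive,v0) N0.N1=(alive,v0) N0.N2=(alive,v0)
Op 2: N0 marks N0=dead -> (dead,v1)
Op 3: N2 marks N1=alive -> (alive,v1)
Op 4: N1 marks N1=alive -> (alive,v1)
Op 5: N1 marks N2=dead -> (dead,v1)
Op 6: gossip N1<->N0 -> N1.N0=(dead,v1) N1.N1=(alive,v1) N1.N2=(dead,v1) | N0.N0=(dead,v1) N0.N1=(alive,v1) N0.N2=(dead,v1)
Op 7: N1 marks N0=alive -> (alive,v2)
Op 8: gossip N0<->N2 -> N0.N0=(dead,v1) N0.N1=(alive,v1) N0.N2=(dead,v1) | N2.N0=(dead,v1) N2.N1=(alive,v1) N2.N2=(dead,v1)

Answer: N0=dead,1 N1=alive,1 N2=dead,1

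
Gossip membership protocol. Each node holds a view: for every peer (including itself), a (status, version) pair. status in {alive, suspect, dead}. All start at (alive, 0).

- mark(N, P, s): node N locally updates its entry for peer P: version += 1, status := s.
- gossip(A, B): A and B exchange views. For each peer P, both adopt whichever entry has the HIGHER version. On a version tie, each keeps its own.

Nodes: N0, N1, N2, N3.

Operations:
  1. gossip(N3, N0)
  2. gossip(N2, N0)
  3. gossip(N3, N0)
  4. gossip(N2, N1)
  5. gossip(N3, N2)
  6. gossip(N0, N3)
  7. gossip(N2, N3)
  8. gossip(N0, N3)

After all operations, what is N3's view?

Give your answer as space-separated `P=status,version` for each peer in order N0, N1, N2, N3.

Answer: N0=alive,0 N1=alive,0 N2=alive,0 N3=alive,0

Derivation:
Op 1: gossip N3<->N0 -> N3.N0=(alive,v0) N3.N1=(alive,v0) N3.N2=(alive,v0) N3.N3=(alive,v0) | N0.N0=(alive,v0) N0.N1=(alive,v0) N0.N2=(alive,v0) N0.N3=(alive,v0)
Op 2: gossip N2<->N0 -> N2.N0=(alive,v0) N2.N1=(alive,v0) N2.N2=(alive,v0) N2.N3=(alive,v0) | N0.N0=(alive,v0) N0.N1=(alive,v0) N0.N2=(alive,v0) N0.N3=(alive,v0)
Op 3: gossip N3<->N0 -> N3.N0=(alive,v0) N3.N1=(alive,v0) N3.N2=(alive,v0) N3.N3=(alive,v0) | N0.N0=(alive,v0) N0.N1=(alive,v0) N0.N2=(alive,v0) N0.N3=(alive,v0)
Op 4: gossip N2<->N1 -> N2.N0=(alive,v0) N2.N1=(alive,v0) N2.N2=(alive,v0) N2.N3=(alive,v0) | N1.N0=(alive,v0) N1.N1=(alive,v0) N1.N2=(alive,v0) N1.N3=(alive,v0)
Op 5: gossip N3<->N2 -> N3.N0=(alive,v0) N3.N1=(alive,v0) N3.N2=(alive,v0) N3.N3=(alive,v0) | N2.N0=(alive,v0) N2.N1=(alive,v0) N2.N2=(alive,v0) N2.N3=(alive,v0)
Op 6: gossip N0<->N3 -> N0.N0=(alive,v0) N0.N1=(alive,v0) N0.N2=(alive,v0) N0.N3=(alive,v0) | N3.N0=(alive,v0) N3.N1=(alive,v0) N3.N2=(alive,v0) N3.N3=(alive,v0)
Op 7: gossip N2<->N3 -> N2.N0=(alive,v0) N2.N1=(alive,v0) N2.N2=(alive,v0) N2.N3=(alive,v0) | N3.N0=(alive,v0) N3.N1=(alive,v0) N3.N2=(alive,v0) N3.N3=(alive,v0)
Op 8: gossip N0<->N3 -> N0.N0=(alive,v0) N0.N1=(alive,v0) N0.N2=(alive,v0) N0.N3=(alive,v0) | N3.N0=(alive,v0) N3.N1=(alive,v0) N3.N2=(alive,v0) N3.N3=(alive,v0)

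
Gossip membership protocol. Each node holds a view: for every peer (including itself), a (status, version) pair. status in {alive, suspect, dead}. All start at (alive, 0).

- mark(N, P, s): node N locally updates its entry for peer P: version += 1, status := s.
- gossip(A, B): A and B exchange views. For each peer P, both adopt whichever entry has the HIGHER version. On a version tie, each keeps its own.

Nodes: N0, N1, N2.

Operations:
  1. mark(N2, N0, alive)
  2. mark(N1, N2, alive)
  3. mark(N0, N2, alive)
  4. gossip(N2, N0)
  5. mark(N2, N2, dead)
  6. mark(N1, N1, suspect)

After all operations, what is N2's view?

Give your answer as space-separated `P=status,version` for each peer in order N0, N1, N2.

Answer: N0=alive,1 N1=alive,0 N2=dead,2

Derivation:
Op 1: N2 marks N0=alive -> (alive,v1)
Op 2: N1 marks N2=alive -> (alive,v1)
Op 3: N0 marks N2=alive -> (alive,v1)
Op 4: gossip N2<->N0 -> N2.N0=(alive,v1) N2.N1=(alive,v0) N2.N2=(alive,v1) | N0.N0=(alive,v1) N0.N1=(alive,v0) N0.N2=(alive,v1)
Op 5: N2 marks N2=dead -> (dead,v2)
Op 6: N1 marks N1=suspect -> (suspect,v1)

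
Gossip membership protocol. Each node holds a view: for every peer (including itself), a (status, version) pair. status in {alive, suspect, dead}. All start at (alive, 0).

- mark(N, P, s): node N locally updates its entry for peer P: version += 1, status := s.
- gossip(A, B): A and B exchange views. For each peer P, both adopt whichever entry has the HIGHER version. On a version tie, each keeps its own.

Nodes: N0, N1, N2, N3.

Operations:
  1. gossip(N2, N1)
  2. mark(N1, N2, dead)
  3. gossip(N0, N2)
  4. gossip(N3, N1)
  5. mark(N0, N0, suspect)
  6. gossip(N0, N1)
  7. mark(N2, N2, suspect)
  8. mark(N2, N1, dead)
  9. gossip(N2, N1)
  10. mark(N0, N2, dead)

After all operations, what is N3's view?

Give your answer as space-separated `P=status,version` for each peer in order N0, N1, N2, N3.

Answer: N0=alive,0 N1=alive,0 N2=dead,1 N3=alive,0

Derivation:
Op 1: gossip N2<->N1 -> N2.N0=(alive,v0) N2.N1=(alive,v0) N2.N2=(alive,v0) N2.N3=(alive,v0) | N1.N0=(alive,v0) N1.N1=(alive,v0) N1.N2=(alive,v0) N1.N3=(alive,v0)
Op 2: N1 marks N2=dead -> (dead,v1)
Op 3: gossip N0<->N2 -> N0.N0=(alive,v0) N0.N1=(alive,v0) N0.N2=(alive,v0) N0.N3=(alive,v0) | N2.N0=(alive,v0) N2.N1=(alive,v0) N2.N2=(alive,v0) N2.N3=(alive,v0)
Op 4: gossip N3<->N1 -> N3.N0=(alive,v0) N3.N1=(alive,v0) N3.N2=(dead,v1) N3.N3=(alive,v0) | N1.N0=(alive,v0) N1.N1=(alive,v0) N1.N2=(dead,v1) N1.N3=(alive,v0)
Op 5: N0 marks N0=suspect -> (suspect,v1)
Op 6: gossip N0<->N1 -> N0.N0=(suspect,v1) N0.N1=(alive,v0) N0.N2=(dead,v1) N0.N3=(alive,v0) | N1.N0=(suspect,v1) N1.N1=(alive,v0) N1.N2=(dead,v1) N1.N3=(alive,v0)
Op 7: N2 marks N2=suspect -> (suspect,v1)
Op 8: N2 marks N1=dead -> (dead,v1)
Op 9: gossip N2<->N1 -> N2.N0=(suspect,v1) N2.N1=(dead,v1) N2.N2=(suspect,v1) N2.N3=(alive,v0) | N1.N0=(suspect,v1) N1.N1=(dead,v1) N1.N2=(dead,v1) N1.N3=(alive,v0)
Op 10: N0 marks N2=dead -> (dead,v2)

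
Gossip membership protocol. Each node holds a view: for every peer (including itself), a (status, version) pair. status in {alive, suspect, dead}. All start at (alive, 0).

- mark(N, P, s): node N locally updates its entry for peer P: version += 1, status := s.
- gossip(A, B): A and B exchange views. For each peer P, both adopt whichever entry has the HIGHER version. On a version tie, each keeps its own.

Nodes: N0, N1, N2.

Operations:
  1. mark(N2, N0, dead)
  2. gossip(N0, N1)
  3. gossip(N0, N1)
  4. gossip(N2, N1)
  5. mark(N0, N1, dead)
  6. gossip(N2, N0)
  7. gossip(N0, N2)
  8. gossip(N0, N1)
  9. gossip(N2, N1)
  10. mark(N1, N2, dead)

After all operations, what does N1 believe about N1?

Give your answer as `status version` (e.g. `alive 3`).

Op 1: N2 marks N0=dead -> (dead,v1)
Op 2: gossip N0<->N1 -> N0.N0=(alive,v0) N0.N1=(alive,v0) N0.N2=(alive,v0) | N1.N0=(alive,v0) N1.N1=(alive,v0) N1.N2=(alive,v0)
Op 3: gossip N0<->N1 -> N0.N0=(alive,v0) N0.N1=(alive,v0) N0.N2=(alive,v0) | N1.N0=(alive,v0) N1.N1=(alive,v0) N1.N2=(alive,v0)
Op 4: gossip N2<->N1 -> N2.N0=(dead,v1) N2.N1=(alive,v0) N2.N2=(alive,v0) | N1.N0=(dead,v1) N1.N1=(alive,v0) N1.N2=(alive,v0)
Op 5: N0 marks N1=dead -> (dead,v1)
Op 6: gossip N2<->N0 -> N2.N0=(dead,v1) N2.N1=(dead,v1) N2.N2=(alive,v0) | N0.N0=(dead,v1) N0.N1=(dead,v1) N0.N2=(alive,v0)
Op 7: gossip N0<->N2 -> N0.N0=(dead,v1) N0.N1=(dead,v1) N0.N2=(alive,v0) | N2.N0=(dead,v1) N2.N1=(dead,v1) N2.N2=(alive,v0)
Op 8: gossip N0<->N1 -> N0.N0=(dead,v1) N0.N1=(dead,v1) N0.N2=(alive,v0) | N1.N0=(dead,v1) N1.N1=(dead,v1) N1.N2=(alive,v0)
Op 9: gossip N2<->N1 -> N2.N0=(dead,v1) N2.N1=(dead,v1) N2.N2=(alive,v0) | N1.N0=(dead,v1) N1.N1=(dead,v1) N1.N2=(alive,v0)
Op 10: N1 marks N2=dead -> (dead,v1)

Answer: dead 1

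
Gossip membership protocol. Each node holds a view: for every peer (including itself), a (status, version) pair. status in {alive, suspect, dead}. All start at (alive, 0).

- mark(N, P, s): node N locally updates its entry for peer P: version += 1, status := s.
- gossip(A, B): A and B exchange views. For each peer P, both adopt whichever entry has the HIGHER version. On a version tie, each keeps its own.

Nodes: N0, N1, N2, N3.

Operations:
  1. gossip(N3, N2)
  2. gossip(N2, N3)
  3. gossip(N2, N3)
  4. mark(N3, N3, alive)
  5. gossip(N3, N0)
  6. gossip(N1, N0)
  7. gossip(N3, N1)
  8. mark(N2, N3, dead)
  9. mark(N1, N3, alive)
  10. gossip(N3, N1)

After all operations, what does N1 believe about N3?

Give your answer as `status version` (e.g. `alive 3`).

Answer: alive 2

Derivation:
Op 1: gossip N3<->N2 -> N3.N0=(alive,v0) N3.N1=(alive,v0) N3.N2=(alive,v0) N3.N3=(alive,v0) | N2.N0=(alive,v0) N2.N1=(alive,v0) N2.N2=(alive,v0) N2.N3=(alive,v0)
Op 2: gossip N2<->N3 -> N2.N0=(alive,v0) N2.N1=(alive,v0) N2.N2=(alive,v0) N2.N3=(alive,v0) | N3.N0=(alive,v0) N3.N1=(alive,v0) N3.N2=(alive,v0) N3.N3=(alive,v0)
Op 3: gossip N2<->N3 -> N2.N0=(alive,v0) N2.N1=(alive,v0) N2.N2=(alive,v0) N2.N3=(alive,v0) | N3.N0=(alive,v0) N3.N1=(alive,v0) N3.N2=(alive,v0) N3.N3=(alive,v0)
Op 4: N3 marks N3=alive -> (alive,v1)
Op 5: gossip N3<->N0 -> N3.N0=(alive,v0) N3.N1=(alive,v0) N3.N2=(alive,v0) N3.N3=(alive,v1) | N0.N0=(alive,v0) N0.N1=(alive,v0) N0.N2=(alive,v0) N0.N3=(alive,v1)
Op 6: gossip N1<->N0 -> N1.N0=(alive,v0) N1.N1=(alive,v0) N1.N2=(alive,v0) N1.N3=(alive,v1) | N0.N0=(alive,v0) N0.N1=(alive,v0) N0.N2=(alive,v0) N0.N3=(alive,v1)
Op 7: gossip N3<->N1 -> N3.N0=(alive,v0) N3.N1=(alive,v0) N3.N2=(alive,v0) N3.N3=(alive,v1) | N1.N0=(alive,v0) N1.N1=(alive,v0) N1.N2=(alive,v0) N1.N3=(alive,v1)
Op 8: N2 marks N3=dead -> (dead,v1)
Op 9: N1 marks N3=alive -> (alive,v2)
Op 10: gossip N3<->N1 -> N3.N0=(alive,v0) N3.N1=(alive,v0) N3.N2=(alive,v0) N3.N3=(alive,v2) | N1.N0=(alive,v0) N1.N1=(alive,v0) N1.N2=(alive,v0) N1.N3=(alive,v2)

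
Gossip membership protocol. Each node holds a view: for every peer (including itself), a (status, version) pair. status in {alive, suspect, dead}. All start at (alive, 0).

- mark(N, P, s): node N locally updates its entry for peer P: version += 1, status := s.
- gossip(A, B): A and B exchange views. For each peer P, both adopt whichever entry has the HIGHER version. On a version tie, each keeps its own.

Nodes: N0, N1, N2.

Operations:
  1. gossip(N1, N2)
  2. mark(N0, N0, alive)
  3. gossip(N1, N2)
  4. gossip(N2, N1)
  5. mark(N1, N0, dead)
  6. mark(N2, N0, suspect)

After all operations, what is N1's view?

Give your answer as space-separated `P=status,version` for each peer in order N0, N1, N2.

Op 1: gossip N1<->N2 -> N1.N0=(alive,v0) N1.N1=(alive,v0) N1.N2=(alive,v0) | N2.N0=(alive,v0) N2.N1=(alive,v0) N2.N2=(alive,v0)
Op 2: N0 marks N0=alive -> (alive,v1)
Op 3: gossip N1<->N2 -> N1.N0=(alive,v0) N1.N1=(alive,v0) N1.N2=(alive,v0) | N2.N0=(alive,v0) N2.N1=(alive,v0) N2.N2=(alive,v0)
Op 4: gossip N2<->N1 -> N2.N0=(alive,v0) N2.N1=(alive,v0) N2.N2=(alive,v0) | N1.N0=(alive,v0) N1.N1=(alive,v0) N1.N2=(alive,v0)
Op 5: N1 marks N0=dead -> (dead,v1)
Op 6: N2 marks N0=suspect -> (suspect,v1)

Answer: N0=dead,1 N1=alive,0 N2=alive,0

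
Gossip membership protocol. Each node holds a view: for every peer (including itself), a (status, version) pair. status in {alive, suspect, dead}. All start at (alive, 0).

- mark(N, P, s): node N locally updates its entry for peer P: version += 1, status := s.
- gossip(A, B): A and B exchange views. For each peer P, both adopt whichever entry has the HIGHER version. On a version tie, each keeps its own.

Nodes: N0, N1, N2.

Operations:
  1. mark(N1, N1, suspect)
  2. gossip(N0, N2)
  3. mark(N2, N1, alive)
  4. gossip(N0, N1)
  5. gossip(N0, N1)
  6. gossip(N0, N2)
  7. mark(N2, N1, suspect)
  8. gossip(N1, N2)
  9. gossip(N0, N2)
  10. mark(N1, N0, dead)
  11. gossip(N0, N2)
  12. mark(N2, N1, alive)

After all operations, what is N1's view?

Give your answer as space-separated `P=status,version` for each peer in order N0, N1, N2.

Op 1: N1 marks N1=suspect -> (suspect,v1)
Op 2: gossip N0<->N2 -> N0.N0=(alive,v0) N0.N1=(alive,v0) N0.N2=(alive,v0) | N2.N0=(alive,v0) N2.N1=(alive,v0) N2.N2=(alive,v0)
Op 3: N2 marks N1=alive -> (alive,v1)
Op 4: gossip N0<->N1 -> N0.N0=(alive,v0) N0.N1=(suspect,v1) N0.N2=(alive,v0) | N1.N0=(alive,v0) N1.N1=(suspect,v1) N1.N2=(alive,v0)
Op 5: gossip N0<->N1 -> N0.N0=(alive,v0) N0.N1=(suspect,v1) N0.N2=(alive,v0) | N1.N0=(alive,v0) N1.N1=(suspect,v1) N1.N2=(alive,v0)
Op 6: gossip N0<->N2 -> N0.N0=(alive,v0) N0.N1=(suspect,v1) N0.N2=(alive,v0) | N2.N0=(alive,v0) N2.N1=(alive,v1) N2.N2=(alive,v0)
Op 7: N2 marks N1=suspect -> (suspect,v2)
Op 8: gossip N1<->N2 -> N1.N0=(alive,v0) N1.N1=(suspect,v2) N1.N2=(alive,v0) | N2.N0=(alive,v0) N2.N1=(suspect,v2) N2.N2=(alive,v0)
Op 9: gossip N0<->N2 -> N0.N0=(alive,v0) N0.N1=(suspect,v2) N0.N2=(alive,v0) | N2.N0=(alive,v0) N2.N1=(suspect,v2) N2.N2=(alive,v0)
Op 10: N1 marks N0=dead -> (dead,v1)
Op 11: gossip N0<->N2 -> N0.N0=(alive,v0) N0.N1=(suspect,v2) N0.N2=(alive,v0) | N2.N0=(alive,v0) N2.N1=(suspect,v2) N2.N2=(alive,v0)
Op 12: N2 marks N1=alive -> (alive,v3)

Answer: N0=dead,1 N1=suspect,2 N2=alive,0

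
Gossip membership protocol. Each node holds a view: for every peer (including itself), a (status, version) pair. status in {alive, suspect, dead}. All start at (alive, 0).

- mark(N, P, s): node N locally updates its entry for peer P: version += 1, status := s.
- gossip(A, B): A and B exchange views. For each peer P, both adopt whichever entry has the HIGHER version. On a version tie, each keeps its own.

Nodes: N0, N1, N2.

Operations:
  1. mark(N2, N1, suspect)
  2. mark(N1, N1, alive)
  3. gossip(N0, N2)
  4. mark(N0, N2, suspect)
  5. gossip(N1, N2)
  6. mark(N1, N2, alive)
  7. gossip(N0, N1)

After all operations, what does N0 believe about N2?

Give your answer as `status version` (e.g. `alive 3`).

Answer: suspect 1

Derivation:
Op 1: N2 marks N1=suspect -> (suspect,v1)
Op 2: N1 marks N1=alive -> (alive,v1)
Op 3: gossip N0<->N2 -> N0.N0=(alive,v0) N0.N1=(suspect,v1) N0.N2=(alive,v0) | N2.N0=(alive,v0) N2.N1=(suspect,v1) N2.N2=(alive,v0)
Op 4: N0 marks N2=suspect -> (suspect,v1)
Op 5: gossip N1<->N2 -> N1.N0=(alive,v0) N1.N1=(alive,v1) N1.N2=(alive,v0) | N2.N0=(alive,v0) N2.N1=(suspect,v1) N2.N2=(alive,v0)
Op 6: N1 marks N2=alive -> (alive,v1)
Op 7: gossip N0<->N1 -> N0.N0=(alive,v0) N0.N1=(suspect,v1) N0.N2=(suspect,v1) | N1.N0=(alive,v0) N1.N1=(alive,v1) N1.N2=(alive,v1)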